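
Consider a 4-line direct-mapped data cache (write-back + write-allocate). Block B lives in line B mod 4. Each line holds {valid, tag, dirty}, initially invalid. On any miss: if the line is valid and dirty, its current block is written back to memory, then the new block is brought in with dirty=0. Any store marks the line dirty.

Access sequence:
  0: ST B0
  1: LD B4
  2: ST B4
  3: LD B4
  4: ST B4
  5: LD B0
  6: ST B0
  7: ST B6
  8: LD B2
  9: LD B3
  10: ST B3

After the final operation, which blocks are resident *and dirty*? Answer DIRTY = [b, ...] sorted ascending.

0: W B0 → L0 miss [D]
1: R B4 → L0 miss wb→B0 [-]
2: W B4 → L0 hit [D]
3: R B4 → L0 hit [D]
4: W B4 → L0 hit [D]
5: R B0 → L0 miss wb→B4 [-]
6: W B0 → L0 hit [D]
7: W B6 → L2 miss [D]
8: R B2 → L2 miss wb→B6 [-]
9: R B3 → L3 miss [-]
10: W B3 → L3 hit [D]

DIRTY = [0, 3]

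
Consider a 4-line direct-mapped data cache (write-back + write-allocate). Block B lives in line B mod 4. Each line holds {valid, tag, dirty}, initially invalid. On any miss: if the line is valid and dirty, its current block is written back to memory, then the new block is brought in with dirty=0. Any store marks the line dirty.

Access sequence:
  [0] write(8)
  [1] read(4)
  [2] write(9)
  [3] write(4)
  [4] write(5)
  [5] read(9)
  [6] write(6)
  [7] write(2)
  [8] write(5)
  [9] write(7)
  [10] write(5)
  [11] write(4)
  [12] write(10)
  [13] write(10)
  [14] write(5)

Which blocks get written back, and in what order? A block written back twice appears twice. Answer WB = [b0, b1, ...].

WB = [8, 9, 5, 6, 2]

0: W B8 → L0 miss [D]
1: R B4 → L0 miss wb→B8 [-]
2: W B9 → L1 miss [D]
3: W B4 → L0 hit [D]
4: W B5 → L1 miss wb→B9 [D]
5: R B9 → L1 miss wb→B5 [-]
6: W B6 → L2 miss [D]
7: W B2 → L2 miss wb→B6 [D]
8: W B5 → L1 miss [D]
9: W B7 → L3 miss [D]
10: W B5 → L1 hit [D]
11: W B4 → L0 hit [D]
12: W B10 → L2 miss wb→B2 [D]
13: W B10 → L2 hit [D]
14: W B5 → L1 hit [D]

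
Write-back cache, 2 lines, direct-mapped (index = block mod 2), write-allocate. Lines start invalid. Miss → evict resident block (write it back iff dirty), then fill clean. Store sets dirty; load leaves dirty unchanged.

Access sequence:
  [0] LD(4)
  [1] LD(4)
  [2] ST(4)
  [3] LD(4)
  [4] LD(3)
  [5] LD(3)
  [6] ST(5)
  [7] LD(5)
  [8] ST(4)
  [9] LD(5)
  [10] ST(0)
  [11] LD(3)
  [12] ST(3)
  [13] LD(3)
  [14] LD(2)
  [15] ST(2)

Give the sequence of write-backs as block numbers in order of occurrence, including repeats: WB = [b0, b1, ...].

0: R B4 → L0 miss [-]
1: R B4 → L0 hit [-]
2: W B4 → L0 hit [D]
3: R B4 → L0 hit [D]
4: R B3 → L1 miss [-]
5: R B3 → L1 hit [-]
6: W B5 → L1 miss [D]
7: R B5 → L1 hit [D]
8: W B4 → L0 hit [D]
9: R B5 → L1 hit [D]
10: W B0 → L0 miss wb→B4 [D]
11: R B3 → L1 miss wb→B5 [-]
12: W B3 → L1 hit [D]
13: R B3 → L1 hit [D]
14: R B2 → L0 miss wb→B0 [-]
15: W B2 → L0 hit [D]

WB = [4, 5, 0]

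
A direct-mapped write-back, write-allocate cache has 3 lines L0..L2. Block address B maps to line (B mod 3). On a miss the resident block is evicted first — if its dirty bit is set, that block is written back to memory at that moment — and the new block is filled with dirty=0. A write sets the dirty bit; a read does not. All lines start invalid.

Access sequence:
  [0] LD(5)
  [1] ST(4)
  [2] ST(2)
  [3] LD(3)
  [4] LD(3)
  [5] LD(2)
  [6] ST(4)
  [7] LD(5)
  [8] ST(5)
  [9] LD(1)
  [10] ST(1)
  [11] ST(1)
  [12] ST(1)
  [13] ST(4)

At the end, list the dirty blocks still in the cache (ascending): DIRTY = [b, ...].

  0 | R B5 → L2 miss [-]
  1 | W B4 → L1 miss [D]
  2 | W B2 → L2 miss [D]
  3 | R B3 → L0 miss [-]
  4 | R B3 → L0 hit [-]
  5 | R B2 → L2 hit [D]
  6 | W B4 → L1 hit [D]
  7 | R B5 → L2 miss wb→B2 [-]
  8 | W B5 → L2 hit [D]
  9 | R B1 → L1 miss wb→B4 [-]
  10 | W B1 → L1 hit [D]
  11 | W B1 → L1 hit [D]
  12 | W B1 → L1 hit [D]
  13 | W B4 → L1 miss wb→B1 [D]

DIRTY = [4, 5]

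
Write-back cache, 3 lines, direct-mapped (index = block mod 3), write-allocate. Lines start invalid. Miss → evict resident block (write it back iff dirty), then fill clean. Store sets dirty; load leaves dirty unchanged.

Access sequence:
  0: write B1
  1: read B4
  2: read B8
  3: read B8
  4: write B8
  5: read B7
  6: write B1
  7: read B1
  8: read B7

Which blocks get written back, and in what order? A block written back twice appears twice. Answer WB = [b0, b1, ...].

  0 | W B1 → L1 miss [D]
  1 | R B4 → L1 miss wb→B1 [-]
  2 | R B8 → L2 miss [-]
  3 | R B8 → L2 hit [-]
  4 | W B8 → L2 hit [D]
  5 | R B7 → L1 miss [-]
  6 | W B1 → L1 miss [D]
  7 | R B1 → L1 hit [D]
  8 | R B7 → L1 miss wb→B1 [-]

WB = [1, 1]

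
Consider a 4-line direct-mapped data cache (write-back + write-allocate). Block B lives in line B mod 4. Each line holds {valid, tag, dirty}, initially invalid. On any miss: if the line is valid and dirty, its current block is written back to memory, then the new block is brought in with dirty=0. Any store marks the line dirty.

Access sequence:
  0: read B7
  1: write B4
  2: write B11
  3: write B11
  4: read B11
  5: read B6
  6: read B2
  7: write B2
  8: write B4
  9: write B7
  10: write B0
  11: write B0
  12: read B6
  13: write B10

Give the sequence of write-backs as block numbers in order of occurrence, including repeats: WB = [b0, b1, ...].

  0 | R B7 → L3 miss [-]
  1 | W B4 → L0 miss [D]
  2 | W B11 → L3 miss [D]
  3 | W B11 → L3 hit [D]
  4 | R B11 → L3 hit [D]
  5 | R B6 → L2 miss [-]
  6 | R B2 → L2 miss [-]
  7 | W B2 → L2 hit [D]
  8 | W B4 → L0 hit [D]
  9 | W B7 → L3 miss wb→B11 [D]
  10 | W B0 → L0 miss wb→B4 [D]
  11 | W B0 → L0 hit [D]
  12 | R B6 → L2 miss wb→B2 [-]
  13 | W B10 → L2 miss [D]

WB = [11, 4, 2]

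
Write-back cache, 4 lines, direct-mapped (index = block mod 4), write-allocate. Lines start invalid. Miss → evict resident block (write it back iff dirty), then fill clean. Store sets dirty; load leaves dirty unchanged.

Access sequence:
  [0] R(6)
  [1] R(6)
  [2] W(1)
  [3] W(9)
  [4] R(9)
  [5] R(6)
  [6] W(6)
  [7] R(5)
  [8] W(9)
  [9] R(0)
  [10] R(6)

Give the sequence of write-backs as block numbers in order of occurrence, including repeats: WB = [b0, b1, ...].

WB = [1, 9]

0: R B6 -> L2 miss  d=-]
1: R B6 -> L2 hit  d=-]
2: W B1 -> L1 miss  d=D]
3: W B9 -> L1 miss wb->B1  d=D]
4: R B9 -> L1 hit  d=D]
5: R B6 -> L2 hit  d=-]
6: W B6 -> L2 hit  d=D]
7: R B5 -> L1 miss wb->B9  d=-]
8: W B9 -> L1 miss  d=D]
9: R B0 -> L0 miss  d=-]
10: R B6 -> L2 hit  d=D]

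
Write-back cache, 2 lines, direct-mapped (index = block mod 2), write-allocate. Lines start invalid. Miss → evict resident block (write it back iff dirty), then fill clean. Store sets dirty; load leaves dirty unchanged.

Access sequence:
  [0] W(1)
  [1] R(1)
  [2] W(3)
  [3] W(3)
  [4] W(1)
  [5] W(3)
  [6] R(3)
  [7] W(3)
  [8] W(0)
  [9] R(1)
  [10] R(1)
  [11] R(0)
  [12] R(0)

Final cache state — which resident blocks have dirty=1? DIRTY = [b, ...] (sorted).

DIRTY = [0]

  0 | W B1 → L1 miss [D]
  1 | R B1 → L1 hit [D]
  2 | W B3 → L1 miss wb→B1 [D]
  3 | W B3 → L1 hit [D]
  4 | W B1 → L1 miss wb→B3 [D]
  5 | W B3 → L1 miss wb→B1 [D]
  6 | R B3 → L1 hit [D]
  7 | W B3 → L1 hit [D]
  8 | W B0 → L0 miss [D]
  9 | R B1 → L1 miss wb→B3 [-]
  10 | R B1 → L1 hit [-]
  11 | R B0 → L0 hit [D]
  12 | R B0 → L0 hit [D]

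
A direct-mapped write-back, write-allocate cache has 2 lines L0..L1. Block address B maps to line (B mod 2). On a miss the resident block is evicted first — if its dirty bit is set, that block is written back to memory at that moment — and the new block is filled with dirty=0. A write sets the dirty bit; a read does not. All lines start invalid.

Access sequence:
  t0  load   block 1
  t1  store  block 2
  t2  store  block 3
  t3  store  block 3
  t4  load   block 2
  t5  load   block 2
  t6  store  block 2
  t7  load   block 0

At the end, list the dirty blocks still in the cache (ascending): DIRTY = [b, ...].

DIRTY = [3]

0: R B1 → L1 miss [-]
1: W B2 → L0 miss [D]
2: W B3 → L1 miss [D]
3: W B3 → L1 hit [D]
4: R B2 → L0 hit [D]
5: R B2 → L0 hit [D]
6: W B2 → L0 hit [D]
7: R B0 → L0 miss wb→B2 [-]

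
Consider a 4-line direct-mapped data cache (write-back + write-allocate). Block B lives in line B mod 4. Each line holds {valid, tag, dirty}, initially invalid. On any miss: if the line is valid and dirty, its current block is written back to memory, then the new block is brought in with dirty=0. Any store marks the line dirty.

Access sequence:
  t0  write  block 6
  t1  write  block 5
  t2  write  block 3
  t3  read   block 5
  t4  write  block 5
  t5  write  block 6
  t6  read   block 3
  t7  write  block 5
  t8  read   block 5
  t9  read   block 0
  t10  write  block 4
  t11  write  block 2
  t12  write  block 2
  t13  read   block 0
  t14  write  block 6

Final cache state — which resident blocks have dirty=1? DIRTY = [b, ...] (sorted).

DIRTY = [3, 5, 6]

  0 | W B6 → L2 miss [D]
  1 | W B5 → L1 miss [D]
  2 | W B3 → L3 miss [D]
  3 | R B5 → L1 hit [D]
  4 | W B5 → L1 hit [D]
  5 | W B6 → L2 hit [D]
  6 | R B3 → L3 hit [D]
  7 | W B5 → L1 hit [D]
  8 | R B5 → L1 hit [D]
  9 | R B0 → L0 miss [-]
  10 | W B4 → L0 miss [D]
  11 | W B2 → L2 miss wb→B6 [D]
  12 | W B2 → L2 hit [D]
  13 | R B0 → L0 miss wb→B4 [-]
  14 | W B6 → L2 miss wb→B2 [D]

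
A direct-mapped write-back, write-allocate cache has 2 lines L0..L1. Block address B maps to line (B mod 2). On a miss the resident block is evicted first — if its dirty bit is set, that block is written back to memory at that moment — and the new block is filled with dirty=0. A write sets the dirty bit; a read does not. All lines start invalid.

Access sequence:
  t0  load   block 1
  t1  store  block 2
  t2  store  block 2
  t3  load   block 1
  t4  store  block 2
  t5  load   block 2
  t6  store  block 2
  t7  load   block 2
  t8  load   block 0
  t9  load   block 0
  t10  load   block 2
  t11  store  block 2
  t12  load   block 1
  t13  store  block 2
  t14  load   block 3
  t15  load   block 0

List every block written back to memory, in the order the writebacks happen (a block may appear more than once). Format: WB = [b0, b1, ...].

WB = [2, 2]

0: R B1 → L1 miss [-]
1: W B2 → L0 miss [D]
2: W B2 → L0 hit [D]
3: R B1 → L1 hit [-]
4: W B2 → L0 hit [D]
5: R B2 → L0 hit [D]
6: W B2 → L0 hit [D]
7: R B2 → L0 hit [D]
8: R B0 → L0 miss wb→B2 [-]
9: R B0 → L0 hit [-]
10: R B2 → L0 miss [-]
11: W B2 → L0 hit [D]
12: R B1 → L1 hit [-]
13: W B2 → L0 hit [D]
14: R B3 → L1 miss [-]
15: R B0 → L0 miss wb→B2 [-]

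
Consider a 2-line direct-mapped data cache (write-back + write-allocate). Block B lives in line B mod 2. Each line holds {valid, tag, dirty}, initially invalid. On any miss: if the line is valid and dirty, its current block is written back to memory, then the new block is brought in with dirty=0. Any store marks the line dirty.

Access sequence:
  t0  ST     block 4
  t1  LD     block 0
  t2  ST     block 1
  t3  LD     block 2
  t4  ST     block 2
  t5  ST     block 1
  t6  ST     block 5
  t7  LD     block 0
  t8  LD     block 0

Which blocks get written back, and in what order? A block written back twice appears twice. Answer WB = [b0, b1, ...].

WB = [4, 1, 2]

  0 | W B4 → L0 miss [D]
  1 | R B0 → L0 miss wb→B4 [-]
  2 | W B1 → L1 miss [D]
  3 | R B2 → L0 miss [-]
  4 | W B2 → L0 hit [D]
  5 | W B1 → L1 hit [D]
  6 | W B5 → L1 miss wb→B1 [D]
  7 | R B0 → L0 miss wb→B2 [-]
  8 | R B0 → L0 hit [-]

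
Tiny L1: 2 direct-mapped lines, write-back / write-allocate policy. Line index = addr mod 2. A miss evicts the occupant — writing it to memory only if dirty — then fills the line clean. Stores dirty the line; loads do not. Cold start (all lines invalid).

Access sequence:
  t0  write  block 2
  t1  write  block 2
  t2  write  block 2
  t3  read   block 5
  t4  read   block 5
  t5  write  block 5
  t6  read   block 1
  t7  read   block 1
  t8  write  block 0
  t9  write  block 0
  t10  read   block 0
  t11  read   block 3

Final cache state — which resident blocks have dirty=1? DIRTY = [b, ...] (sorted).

  0 | W B2 → L0 miss [D]
  1 | W B2 → L0 hit [D]
  2 | W B2 → L0 hit [D]
  3 | R B5 → L1 miss [-]
  4 | R B5 → L1 hit [-]
  5 | W B5 → L1 hit [D]
  6 | R B1 → L1 miss wb→B5 [-]
  7 | R B1 → L1 hit [-]
  8 | W B0 → L0 miss wb→B2 [D]
  9 | W B0 → L0 hit [D]
  10 | R B0 → L0 hit [D]
  11 | R B3 → L1 miss [-]

DIRTY = [0]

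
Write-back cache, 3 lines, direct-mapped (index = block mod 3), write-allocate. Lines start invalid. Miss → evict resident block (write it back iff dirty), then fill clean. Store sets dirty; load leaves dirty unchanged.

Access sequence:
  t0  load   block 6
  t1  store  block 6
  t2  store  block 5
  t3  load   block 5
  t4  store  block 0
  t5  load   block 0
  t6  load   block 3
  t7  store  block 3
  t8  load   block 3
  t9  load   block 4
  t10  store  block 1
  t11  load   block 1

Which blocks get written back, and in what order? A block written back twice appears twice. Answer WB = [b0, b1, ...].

0: R B6 -> L0 miss  d=-]
1: W B6 -> L0 hit  d=D]
2: W B5 -> L2 miss  d=D]
3: R B5 -> L2 hit  d=D]
4: W B0 -> L0 miss wb->B6  d=D]
5: R B0 -> L0 hit  d=D]
6: R B3 -> L0 miss wb->B0  d=-]
7: W B3 -> L0 hit  d=D]
8: R B3 -> L0 hit  d=D]
9: R B4 -> L1 miss  d=-]
10: W B1 -> L1 miss  d=D]
11: R B1 -> L1 hit  d=D]

WB = [6, 0]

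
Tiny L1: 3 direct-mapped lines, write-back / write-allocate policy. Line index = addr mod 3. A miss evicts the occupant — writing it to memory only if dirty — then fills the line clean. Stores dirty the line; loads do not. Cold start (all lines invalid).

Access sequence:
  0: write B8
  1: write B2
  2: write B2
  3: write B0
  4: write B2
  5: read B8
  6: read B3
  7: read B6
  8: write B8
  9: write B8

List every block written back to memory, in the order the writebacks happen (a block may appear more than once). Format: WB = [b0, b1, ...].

WB = [8, 2, 0]

0: W B8 → L2 miss [D]
1: W B2 → L2 miss wb→B8 [D]
2: W B2 → L2 hit [D]
3: W B0 → L0 miss [D]
4: W B2 → L2 hit [D]
5: R B8 → L2 miss wb→B2 [-]
6: R B3 → L0 miss wb→B0 [-]
7: R B6 → L0 miss [-]
8: W B8 → L2 hit [D]
9: W B8 → L2 hit [D]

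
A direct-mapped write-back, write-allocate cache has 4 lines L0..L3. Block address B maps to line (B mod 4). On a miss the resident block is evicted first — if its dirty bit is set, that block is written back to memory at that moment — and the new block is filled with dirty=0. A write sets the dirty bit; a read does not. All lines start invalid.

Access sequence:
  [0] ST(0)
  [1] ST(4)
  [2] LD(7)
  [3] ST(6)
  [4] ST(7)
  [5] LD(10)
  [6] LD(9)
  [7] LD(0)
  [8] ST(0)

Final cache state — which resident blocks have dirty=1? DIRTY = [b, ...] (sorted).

0: W B0 → L0 miss [D]
1: W B4 → L0 miss wb→B0 [D]
2: R B7 → L3 miss [-]
3: W B6 → L2 miss [D]
4: W B7 → L3 hit [D]
5: R B10 → L2 miss wb→B6 [-]
6: R B9 → L1 miss [-]
7: R B0 → L0 miss wb→B4 [-]
8: W B0 → L0 hit [D]

DIRTY = [0, 7]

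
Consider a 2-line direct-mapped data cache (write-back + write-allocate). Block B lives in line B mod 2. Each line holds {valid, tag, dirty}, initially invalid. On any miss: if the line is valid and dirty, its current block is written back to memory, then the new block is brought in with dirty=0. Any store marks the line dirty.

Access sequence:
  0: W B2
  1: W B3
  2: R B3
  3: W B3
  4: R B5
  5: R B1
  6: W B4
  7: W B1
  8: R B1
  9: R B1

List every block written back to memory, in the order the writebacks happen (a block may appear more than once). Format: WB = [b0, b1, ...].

0: W B2 -> L0 miss  d=D]
1: W B3 -> L1 miss  d=D]
2: R B3 -> L1 hit  d=D]
3: W B3 -> L1 hit  d=D]
4: R B5 -> L1 miss wb->B3  d=-]
5: R B1 -> L1 miss  d=-]
6: W B4 -> L0 miss wb->B2  d=D]
7: W B1 -> L1 hit  d=D]
8: R B1 -> L1 hit  d=D]
9: R B1 -> L1 hit  d=D]

WB = [3, 2]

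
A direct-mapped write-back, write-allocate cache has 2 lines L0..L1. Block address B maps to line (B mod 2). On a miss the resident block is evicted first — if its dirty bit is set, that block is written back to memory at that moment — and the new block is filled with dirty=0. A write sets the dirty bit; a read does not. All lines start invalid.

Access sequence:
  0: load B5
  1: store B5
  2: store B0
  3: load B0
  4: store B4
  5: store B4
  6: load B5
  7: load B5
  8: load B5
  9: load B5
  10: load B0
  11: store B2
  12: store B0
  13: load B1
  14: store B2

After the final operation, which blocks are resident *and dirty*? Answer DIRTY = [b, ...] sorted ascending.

DIRTY = [2]

0: R B5 → L1 miss [-]
1: W B5 → L1 hit [D]
2: W B0 → L0 miss [D]
3: R B0 → L0 hit [D]
4: W B4 → L0 miss wb→B0 [D]
5: W B4 → L0 hit [D]
6: R B5 → L1 hit [D]
7: R B5 → L1 hit [D]
8: R B5 → L1 hit [D]
9: R B5 → L1 hit [D]
10: R B0 → L0 miss wb→B4 [-]
11: W B2 → L0 miss [D]
12: W B0 → L0 miss wb→B2 [D]
13: R B1 → L1 miss wb→B5 [-]
14: W B2 → L0 miss wb→B0 [D]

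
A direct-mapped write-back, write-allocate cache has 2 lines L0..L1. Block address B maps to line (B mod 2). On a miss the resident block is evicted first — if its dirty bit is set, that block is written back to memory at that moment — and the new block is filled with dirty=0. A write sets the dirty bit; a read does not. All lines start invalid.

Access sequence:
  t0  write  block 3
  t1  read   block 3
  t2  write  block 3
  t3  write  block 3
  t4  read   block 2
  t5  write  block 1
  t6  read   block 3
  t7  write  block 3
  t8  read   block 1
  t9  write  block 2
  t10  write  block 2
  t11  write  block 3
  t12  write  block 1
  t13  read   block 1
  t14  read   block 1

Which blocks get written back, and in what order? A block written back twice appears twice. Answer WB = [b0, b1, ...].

0: W B3 → L1 miss [D]
1: R B3 → L1 hit [D]
2: W B3 → L1 hit [D]
3: W B3 → L1 hit [D]
4: R B2 → L0 miss [-]
5: W B1 → L1 miss wb→B3 [D]
6: R B3 → L1 miss wb→B1 [-]
7: W B3 → L1 hit [D]
8: R B1 → L1 miss wb→B3 [-]
9: W B2 → L0 hit [D]
10: W B2 → L0 hit [D]
11: W B3 → L1 miss [D]
12: W B1 → L1 miss wb→B3 [D]
13: R B1 → L1 hit [D]
14: R B1 → L1 hit [D]

WB = [3, 1, 3, 3]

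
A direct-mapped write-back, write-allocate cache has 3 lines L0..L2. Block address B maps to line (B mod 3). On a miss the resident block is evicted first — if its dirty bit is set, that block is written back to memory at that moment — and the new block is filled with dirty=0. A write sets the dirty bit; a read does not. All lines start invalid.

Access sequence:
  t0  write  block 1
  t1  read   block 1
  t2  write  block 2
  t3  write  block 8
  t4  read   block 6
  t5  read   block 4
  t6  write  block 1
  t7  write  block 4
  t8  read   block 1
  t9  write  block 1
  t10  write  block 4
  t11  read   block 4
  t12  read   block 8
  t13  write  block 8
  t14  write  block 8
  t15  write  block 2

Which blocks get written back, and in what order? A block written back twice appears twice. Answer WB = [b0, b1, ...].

WB = [2, 1, 1, 4, 1, 8]

0: W B1 → L1 miss [D]
1: R B1 → L1 hit [D]
2: W B2 → L2 miss [D]
3: W B8 → L2 miss wb→B2 [D]
4: R B6 → L0 miss [-]
5: R B4 → L1 miss wb→B1 [-]
6: W B1 → L1 miss [D]
7: W B4 → L1 miss wb→B1 [D]
8: R B1 → L1 miss wb→B4 [-]
9: W B1 → L1 hit [D]
10: W B4 → L1 miss wb→B1 [D]
11: R B4 → L1 hit [D]
12: R B8 → L2 hit [D]
13: W B8 → L2 hit [D]
14: W B8 → L2 hit [D]
15: W B2 → L2 miss wb→B8 [D]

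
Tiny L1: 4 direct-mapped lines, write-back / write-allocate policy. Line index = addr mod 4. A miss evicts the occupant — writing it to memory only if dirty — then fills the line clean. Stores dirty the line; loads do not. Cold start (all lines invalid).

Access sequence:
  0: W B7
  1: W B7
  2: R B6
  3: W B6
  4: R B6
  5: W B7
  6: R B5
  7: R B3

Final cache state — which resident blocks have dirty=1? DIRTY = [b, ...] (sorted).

DIRTY = [6]

0: W B7 → L3 miss [D]
1: W B7 → L3 hit [D]
2: R B6 → L2 miss [-]
3: W B6 → L2 hit [D]
4: R B6 → L2 hit [D]
5: W B7 → L3 hit [D]
6: R B5 → L1 miss [-]
7: R B3 → L3 miss wb→B7 [-]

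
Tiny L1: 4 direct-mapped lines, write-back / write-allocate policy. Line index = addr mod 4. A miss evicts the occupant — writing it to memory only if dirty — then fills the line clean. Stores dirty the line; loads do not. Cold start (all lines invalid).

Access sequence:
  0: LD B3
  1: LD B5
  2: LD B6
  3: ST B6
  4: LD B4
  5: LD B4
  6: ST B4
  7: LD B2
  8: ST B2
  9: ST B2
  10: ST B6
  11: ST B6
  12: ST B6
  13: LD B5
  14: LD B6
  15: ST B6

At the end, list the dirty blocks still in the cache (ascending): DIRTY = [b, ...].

DIRTY = [4, 6]

0: R B3 → L3 miss [-]
1: R B5 → L1 miss [-]
2: R B6 → L2 miss [-]
3: W B6 → L2 hit [D]
4: R B4 → L0 miss [-]
5: R B4 → L0 hit [-]
6: W B4 → L0 hit [D]
7: R B2 → L2 miss wb→B6 [-]
8: W B2 → L2 hit [D]
9: W B2 → L2 hit [D]
10: W B6 → L2 miss wb→B2 [D]
11: W B6 → L2 hit [D]
12: W B6 → L2 hit [D]
13: R B5 → L1 hit [-]
14: R B6 → L2 hit [D]
15: W B6 → L2 hit [D]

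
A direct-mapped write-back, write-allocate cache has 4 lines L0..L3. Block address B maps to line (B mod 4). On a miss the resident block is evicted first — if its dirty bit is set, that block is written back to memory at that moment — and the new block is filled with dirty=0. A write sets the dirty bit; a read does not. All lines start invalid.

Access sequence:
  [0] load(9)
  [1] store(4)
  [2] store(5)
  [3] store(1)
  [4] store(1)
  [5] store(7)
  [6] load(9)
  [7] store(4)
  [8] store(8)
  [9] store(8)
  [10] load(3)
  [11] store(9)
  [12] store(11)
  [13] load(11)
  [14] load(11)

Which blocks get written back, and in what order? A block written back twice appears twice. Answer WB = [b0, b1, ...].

WB = [5, 1, 4, 7]

0: R B9 → L1 miss [-]
1: W B4 → L0 miss [D]
2: W B5 → L1 miss [D]
3: W B1 → L1 miss wb→B5 [D]
4: W B1 → L1 hit [D]
5: W B7 → L3 miss [D]
6: R B9 → L1 miss wb→B1 [-]
7: W B4 → L0 hit [D]
8: W B8 → L0 miss wb→B4 [D]
9: W B8 → L0 hit [D]
10: R B3 → L3 miss wb→B7 [-]
11: W B9 → L1 hit [D]
12: W B11 → L3 miss [D]
13: R B11 → L3 hit [D]
14: R B11 → L3 hit [D]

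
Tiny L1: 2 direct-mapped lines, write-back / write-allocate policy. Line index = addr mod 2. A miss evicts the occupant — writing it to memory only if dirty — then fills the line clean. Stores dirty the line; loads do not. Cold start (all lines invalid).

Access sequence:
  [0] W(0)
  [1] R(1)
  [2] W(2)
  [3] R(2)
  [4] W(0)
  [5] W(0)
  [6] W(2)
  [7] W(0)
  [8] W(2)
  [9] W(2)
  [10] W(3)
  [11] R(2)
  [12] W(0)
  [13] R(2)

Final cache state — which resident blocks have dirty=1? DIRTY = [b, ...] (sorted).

0: W B0 → L0 miss [D]
1: R B1 → L1 miss [-]
2: W B2 → L0 miss wb→B0 [D]
3: R B2 → L0 hit [D]
4: W B0 → L0 miss wb→B2 [D]
5: W B0 → L0 hit [D]
6: W B2 → L0 miss wb→B0 [D]
7: W B0 → L0 miss wb→B2 [D]
8: W B2 → L0 miss wb→B0 [D]
9: W B2 → L0 hit [D]
10: W B3 → L1 miss [D]
11: R B2 → L0 hit [D]
12: W B0 → L0 miss wb→B2 [D]
13: R B2 → L0 miss wb→B0 [-]

DIRTY = [3]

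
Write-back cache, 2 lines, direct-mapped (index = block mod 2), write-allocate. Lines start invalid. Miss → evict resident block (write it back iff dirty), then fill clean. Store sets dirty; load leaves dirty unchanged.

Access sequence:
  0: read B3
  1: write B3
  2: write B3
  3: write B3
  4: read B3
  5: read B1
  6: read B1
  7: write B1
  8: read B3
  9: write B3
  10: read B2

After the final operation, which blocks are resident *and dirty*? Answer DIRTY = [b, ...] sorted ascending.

DIRTY = [3]

0: R B3 -> L1 miss  d=-]
1: W B3 -> L1 hit  d=D]
2: W B3 -> L1 hit  d=D]
3: W B3 -> L1 hit  d=D]
4: R B3 -> L1 hit  d=D]
5: R B1 -> L1 miss wb->B3  d=-]
6: R B1 -> L1 hit  d=-]
7: W B1 -> L1 hit  d=D]
8: R B3 -> L1 miss wb->B1  d=-]
9: W B3 -> L1 hit  d=D]
10: R B2 -> L0 miss  d=-]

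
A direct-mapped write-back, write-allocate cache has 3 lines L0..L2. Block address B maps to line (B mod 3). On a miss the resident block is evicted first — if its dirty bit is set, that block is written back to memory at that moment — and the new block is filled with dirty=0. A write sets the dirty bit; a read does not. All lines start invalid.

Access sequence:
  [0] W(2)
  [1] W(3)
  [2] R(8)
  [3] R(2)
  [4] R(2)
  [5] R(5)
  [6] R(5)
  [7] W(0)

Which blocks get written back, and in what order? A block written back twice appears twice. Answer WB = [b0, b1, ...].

0: W B2 -> L2 miss  d=D]
1: W B3 -> L0 miss  d=D]
2: R B8 -> L2 miss wb->B2  d=-]
3: R B2 -> L2 miss  d=-]
4: R B2 -> L2 hit  d=-]
5: R B5 -> L2 miss  d=-]
6: R B5 -> L2 hit  d=-]
7: W B0 -> L0 miss wb->B3  d=D]

WB = [2, 3]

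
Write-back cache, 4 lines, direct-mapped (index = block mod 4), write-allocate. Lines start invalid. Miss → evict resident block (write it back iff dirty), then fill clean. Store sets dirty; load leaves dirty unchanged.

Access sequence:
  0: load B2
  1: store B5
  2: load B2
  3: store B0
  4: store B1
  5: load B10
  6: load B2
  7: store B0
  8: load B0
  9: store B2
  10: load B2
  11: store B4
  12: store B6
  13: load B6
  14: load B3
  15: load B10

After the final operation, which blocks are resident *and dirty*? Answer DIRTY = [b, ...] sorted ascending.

DIRTY = [1, 4]

0: R B2 → L2 miss [-]
1: W B5 → L1 miss [D]
2: R B2 → L2 hit [-]
3: W B0 → L0 miss [D]
4: W B1 → L1 miss wb→B5 [D]
5: R B10 → L2 miss [-]
6: R B2 → L2 miss [-]
7: W B0 → L0 hit [D]
8: R B0 → L0 hit [D]
9: W B2 → L2 hit [D]
10: R B2 → L2 hit [D]
11: W B4 → L0 miss wb→B0 [D]
12: W B6 → L2 miss wb→B2 [D]
13: R B6 → L2 hit [D]
14: R B3 → L3 miss [-]
15: R B10 → L2 miss wb→B6 [-]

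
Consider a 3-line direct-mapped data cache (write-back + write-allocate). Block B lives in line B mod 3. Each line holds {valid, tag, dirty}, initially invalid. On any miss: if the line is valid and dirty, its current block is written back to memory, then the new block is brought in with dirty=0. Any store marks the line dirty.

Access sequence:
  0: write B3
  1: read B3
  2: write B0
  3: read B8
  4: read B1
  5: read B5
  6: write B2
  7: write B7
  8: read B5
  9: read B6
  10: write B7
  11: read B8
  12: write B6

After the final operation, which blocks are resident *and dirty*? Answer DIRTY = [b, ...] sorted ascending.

0: W B3 → L0 miss [D]
1: R B3 → L0 hit [D]
2: W B0 → L0 miss wb→B3 [D]
3: R B8 → L2 miss [-]
4: R B1 → L1 miss [-]
5: R B5 → L2 miss [-]
6: W B2 → L2 miss [D]
7: W B7 → L1 miss [D]
8: R B5 → L2 miss wb→B2 [-]
9: R B6 → L0 miss wb→B0 [-]
10: W B7 → L1 hit [D]
11: R B8 → L2 miss [-]
12: W B6 → L0 hit [D]

DIRTY = [6, 7]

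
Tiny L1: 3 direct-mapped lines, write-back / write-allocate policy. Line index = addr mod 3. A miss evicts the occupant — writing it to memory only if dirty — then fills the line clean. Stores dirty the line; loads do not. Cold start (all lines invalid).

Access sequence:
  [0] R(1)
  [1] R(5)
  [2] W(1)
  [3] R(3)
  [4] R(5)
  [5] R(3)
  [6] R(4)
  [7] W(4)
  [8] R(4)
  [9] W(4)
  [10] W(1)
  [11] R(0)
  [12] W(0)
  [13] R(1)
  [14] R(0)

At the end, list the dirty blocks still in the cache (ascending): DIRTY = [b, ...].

0: R B1 -> L1 miss  d=-]
1: R B5 -> L2 miss  d=-]
2: W B1 -> L1 hit  d=D]
3: R B3 -> L0 miss  d=-]
4: R B5 -> L2 hit  d=-]
5: R B3 -> L0 hit  d=-]
6: R B4 -> L1 miss wb->B1  d=-]
7: W B4 -> L1 hit  d=D]
8: R B4 -> L1 hit  d=D]
9: W B4 -> L1 hit  d=D]
10: W B1 -> L1 miss wb->B4  d=D]
11: R B0 -> L0 miss  d=-]
12: W B0 -> L0 hit  d=D]
13: R B1 -> L1 hit  d=D]
14: R B0 -> L0 hit  d=D]

DIRTY = [0, 1]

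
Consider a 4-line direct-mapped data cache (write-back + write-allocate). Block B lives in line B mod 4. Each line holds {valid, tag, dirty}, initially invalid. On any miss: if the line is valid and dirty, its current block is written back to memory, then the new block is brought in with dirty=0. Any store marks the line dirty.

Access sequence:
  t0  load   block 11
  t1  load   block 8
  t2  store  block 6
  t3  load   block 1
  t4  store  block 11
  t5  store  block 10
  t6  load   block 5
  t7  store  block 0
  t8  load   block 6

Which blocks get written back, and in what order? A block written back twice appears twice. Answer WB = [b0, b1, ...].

WB = [6, 10]

0: R B11 → L3 miss [-]
1: R B8 → L0 miss [-]
2: W B6 → L2 miss [D]
3: R B1 → L1 miss [-]
4: W B11 → L3 hit [D]
5: W B10 → L2 miss wb→B6 [D]
6: R B5 → L1 miss [-]
7: W B0 → L0 miss [D]
8: R B6 → L2 miss wb→B10 [-]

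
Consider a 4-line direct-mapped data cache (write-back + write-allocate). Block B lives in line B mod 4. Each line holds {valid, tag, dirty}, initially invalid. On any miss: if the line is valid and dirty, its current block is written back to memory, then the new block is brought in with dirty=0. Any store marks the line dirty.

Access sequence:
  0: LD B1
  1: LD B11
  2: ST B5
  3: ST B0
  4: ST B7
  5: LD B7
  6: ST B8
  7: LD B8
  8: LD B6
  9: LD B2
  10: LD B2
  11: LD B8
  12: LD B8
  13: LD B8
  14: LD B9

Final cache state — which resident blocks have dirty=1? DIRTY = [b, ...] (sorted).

0: R B1 -> L1 miss  d=-]
1: R B11 -> L3 miss  d=-]
2: W B5 -> L1 miss  d=D]
3: W B0 -> L0 miss  d=D]
4: W B7 -> L3 miss  d=D]
5: R B7 -> L3 hit  d=D]
6: W B8 -> L0 miss wb->B0  d=D]
7: R B8 -> L0 hit  d=D]
8: R B6 -> L2 miss  d=-]
9: R B2 -> L2 miss  d=-]
10: R B2 -> L2 hit  d=-]
11: R B8 -> L0 hit  d=D]
12: R B8 -> L0 hit  d=D]
13: R B8 -> L0 hit  d=D]
14: R B9 -> L1 miss wb->B5  d=-]

DIRTY = [7, 8]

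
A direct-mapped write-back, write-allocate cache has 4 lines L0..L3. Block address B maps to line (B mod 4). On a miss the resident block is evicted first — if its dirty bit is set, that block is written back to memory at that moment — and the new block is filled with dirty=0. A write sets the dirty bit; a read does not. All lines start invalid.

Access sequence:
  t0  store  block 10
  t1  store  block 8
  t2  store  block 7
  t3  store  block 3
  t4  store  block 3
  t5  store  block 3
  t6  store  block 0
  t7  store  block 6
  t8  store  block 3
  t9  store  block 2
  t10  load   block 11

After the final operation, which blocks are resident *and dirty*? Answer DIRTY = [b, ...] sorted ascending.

0: W B10 → L2 miss [D]
1: W B8 → L0 miss [D]
2: W B7 → L3 miss [D]
3: W B3 → L3 miss wb→B7 [D]
4: W B3 → L3 hit [D]
5: W B3 → L3 hit [D]
6: W B0 → L0 miss wb→B8 [D]
7: W B6 → L2 miss wb→B10 [D]
8: W B3 → L3 hit [D]
9: W B2 → L2 miss wb→B6 [D]
10: R B11 → L3 miss wb→B3 [-]

DIRTY = [0, 2]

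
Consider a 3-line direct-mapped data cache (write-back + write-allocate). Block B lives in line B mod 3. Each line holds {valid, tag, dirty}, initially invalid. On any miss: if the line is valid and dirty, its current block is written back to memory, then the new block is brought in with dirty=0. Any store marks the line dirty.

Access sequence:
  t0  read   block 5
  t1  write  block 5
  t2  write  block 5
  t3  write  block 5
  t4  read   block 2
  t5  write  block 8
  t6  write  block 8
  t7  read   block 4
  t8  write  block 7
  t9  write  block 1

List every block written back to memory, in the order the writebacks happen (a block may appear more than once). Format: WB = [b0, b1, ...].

  0 | R B5 → L2 miss [-]
  1 | W B5 → L2 hit [D]
  2 | W B5 → L2 hit [D]
  3 | W B5 → L2 hit [D]
  4 | R B2 → L2 miss wb→B5 [-]
  5 | W B8 → L2 miss [D]
  6 | W B8 → L2 hit [D]
  7 | R B4 → L1 miss [-]
  8 | W B7 → L1 miss [D]
  9 | W B1 → L1 miss wb→B7 [D]

WB = [5, 7]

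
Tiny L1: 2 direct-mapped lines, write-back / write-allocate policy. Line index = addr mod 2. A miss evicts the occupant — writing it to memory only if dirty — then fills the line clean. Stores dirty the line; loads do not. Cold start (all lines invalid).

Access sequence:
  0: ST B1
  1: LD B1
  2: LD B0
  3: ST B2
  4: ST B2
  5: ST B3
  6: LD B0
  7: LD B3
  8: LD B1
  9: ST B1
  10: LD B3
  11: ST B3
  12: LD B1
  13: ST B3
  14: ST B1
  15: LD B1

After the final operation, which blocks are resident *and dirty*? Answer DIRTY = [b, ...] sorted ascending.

DIRTY = [1]

  0 | W B1 → L1 miss [D]
  1 | R B1 → L1 hit [D]
  2 | R B0 → L0 miss [-]
  3 | W B2 → L0 miss [D]
  4 | W B2 → L0 hit [D]
  5 | W B3 → L1 miss wb→B1 [D]
  6 | R B0 → L0 miss wb→B2 [-]
  7 | R B3 → L1 hit [D]
  8 | R B1 → L1 miss wb→B3 [-]
  9 | W B1 → L1 hit [D]
  10 | R B3 → L1 miss wb→B1 [-]
  11 | W B3 → L1 hit [D]
  12 | R B1 → L1 miss wb→B3 [-]
  13 | W B3 → L1 miss [D]
  14 | W B1 → L1 miss wb→B3 [D]
  15 | R B1 → L1 hit [D]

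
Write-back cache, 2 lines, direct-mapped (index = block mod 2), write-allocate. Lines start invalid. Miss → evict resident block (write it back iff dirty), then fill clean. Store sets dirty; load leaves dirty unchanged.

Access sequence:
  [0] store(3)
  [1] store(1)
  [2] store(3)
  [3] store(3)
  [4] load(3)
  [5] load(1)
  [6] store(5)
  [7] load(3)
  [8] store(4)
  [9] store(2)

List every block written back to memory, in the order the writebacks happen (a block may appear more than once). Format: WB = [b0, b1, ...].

WB = [3, 1, 3, 5, 4]

  0 | W B3 → L1 miss [D]
  1 | W B1 → L1 miss wb→B3 [D]
  2 | W B3 → L1 miss wb→B1 [D]
  3 | W B3 → L1 hit [D]
  4 | R B3 → L1 hit [D]
  5 | R B1 → L1 miss wb→B3 [-]
  6 | W B5 → L1 miss [D]
  7 | R B3 → L1 miss wb→B5 [-]
  8 | W B4 → L0 miss [D]
  9 | W B2 → L0 miss wb→B4 [D]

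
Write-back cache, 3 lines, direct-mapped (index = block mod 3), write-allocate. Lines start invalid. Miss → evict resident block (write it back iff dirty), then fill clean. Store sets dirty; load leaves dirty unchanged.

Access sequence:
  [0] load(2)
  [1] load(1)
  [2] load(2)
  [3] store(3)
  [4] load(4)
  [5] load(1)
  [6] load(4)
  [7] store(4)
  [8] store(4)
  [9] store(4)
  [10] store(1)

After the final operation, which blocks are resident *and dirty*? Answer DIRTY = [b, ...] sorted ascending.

0: R B2 -> L2 miss  d=-]
1: R B1 -> L1 miss  d=-]
2: R B2 -> L2 hit  d=-]
3: W B3 -> L0 miss  d=D]
4: R B4 -> L1 miss  d=-]
5: R B1 -> L1 miss  d=-]
6: R B4 -> L1 miss  d=-]
7: W B4 -> L1 hit  d=D]
8: W B4 -> L1 hit  d=D]
9: W B4 -> L1 hit  d=D]
10: W B1 -> L1 miss wb->B4  d=D]

DIRTY = [1, 3]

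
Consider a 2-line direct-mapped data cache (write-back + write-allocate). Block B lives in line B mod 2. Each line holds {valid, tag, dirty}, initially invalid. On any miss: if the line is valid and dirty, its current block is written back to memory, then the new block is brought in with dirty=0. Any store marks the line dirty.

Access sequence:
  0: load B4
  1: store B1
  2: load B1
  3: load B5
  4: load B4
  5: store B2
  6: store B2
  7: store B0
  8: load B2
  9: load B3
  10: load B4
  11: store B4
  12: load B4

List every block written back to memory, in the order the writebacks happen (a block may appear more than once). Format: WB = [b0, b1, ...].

WB = [1, 2, 0]

  0 | R B4 → L0 miss [-]
  1 | W B1 → L1 miss [D]
  2 | R B1 → L1 hit [D]
  3 | R B5 → L1 miss wb→B1 [-]
  4 | R B4 → L0 hit [-]
  5 | W B2 → L0 miss [D]
  6 | W B2 → L0 hit [D]
  7 | W B0 → L0 miss wb→B2 [D]
  8 | R B2 → L0 miss wb→B0 [-]
  9 | R B3 → L1 miss [-]
  10 | R B4 → L0 miss [-]
  11 | W B4 → L0 hit [D]
  12 | R B4 → L0 hit [D]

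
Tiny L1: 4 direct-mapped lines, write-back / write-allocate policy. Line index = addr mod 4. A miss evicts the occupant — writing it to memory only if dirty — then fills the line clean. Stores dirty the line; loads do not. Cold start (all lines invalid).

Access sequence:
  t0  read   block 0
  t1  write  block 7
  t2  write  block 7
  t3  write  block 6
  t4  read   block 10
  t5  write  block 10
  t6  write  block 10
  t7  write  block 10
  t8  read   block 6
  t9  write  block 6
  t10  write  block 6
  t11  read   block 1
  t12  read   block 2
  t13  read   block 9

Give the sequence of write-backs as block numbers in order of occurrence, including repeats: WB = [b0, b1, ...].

WB = [6, 10, 6]

0: R B0 -> L0 miss  d=-]
1: W B7 -> L3 miss  d=D]
2: W B7 -> L3 hit  d=D]
3: W B6 -> L2 miss  d=D]
4: R B10 -> L2 miss wb->B6  d=-]
5: W B10 -> L2 hit  d=D]
6: W B10 -> L2 hit  d=D]
7: W B10 -> L2 hit  d=D]
8: R B6 -> L2 miss wb->B10  d=-]
9: W B6 -> L2 hit  d=D]
10: W B6 -> L2 hit  d=D]
11: R B1 -> L1 miss  d=-]
12: R B2 -> L2 miss wb->B6  d=-]
13: R B9 -> L1 miss  d=-]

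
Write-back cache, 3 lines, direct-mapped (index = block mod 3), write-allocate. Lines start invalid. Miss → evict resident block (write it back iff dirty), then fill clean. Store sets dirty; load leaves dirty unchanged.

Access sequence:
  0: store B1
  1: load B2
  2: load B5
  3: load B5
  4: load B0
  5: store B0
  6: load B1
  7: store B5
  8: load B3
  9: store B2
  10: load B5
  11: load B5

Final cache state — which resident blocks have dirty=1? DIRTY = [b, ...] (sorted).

  0 | W B1 → L1 miss [D]
  1 | R B2 → L2 miss [-]
  2 | R B5 → L2 miss [-]
  3 | R B5 → L2 hit [-]
  4 | R B0 → L0 miss [-]
  5 | W B0 → L0 hit [D]
  6 | R B1 → L1 hit [D]
  7 | W B5 → L2 hit [D]
  8 | R B3 → L0 miss wb→B0 [-]
  9 | W B2 → L2 miss wb→B5 [D]
  10 | R B5 → L2 miss wb→B2 [-]
  11 | R B5 → L2 hit [-]

DIRTY = [1]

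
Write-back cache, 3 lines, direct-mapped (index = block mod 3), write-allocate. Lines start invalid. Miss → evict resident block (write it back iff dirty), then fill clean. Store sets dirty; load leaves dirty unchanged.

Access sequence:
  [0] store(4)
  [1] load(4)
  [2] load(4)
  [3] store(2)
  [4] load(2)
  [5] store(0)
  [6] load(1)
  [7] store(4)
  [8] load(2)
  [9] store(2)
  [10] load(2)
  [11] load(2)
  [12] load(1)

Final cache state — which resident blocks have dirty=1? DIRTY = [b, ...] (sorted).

DIRTY = [0, 2]

0: W B4 → L1 miss [D]
1: R B4 → L1 hit [D]
2: R B4 → L1 hit [D]
3: W B2 → L2 miss [D]
4: R B2 → L2 hit [D]
5: W B0 → L0 miss [D]
6: R B1 → L1 miss wb→B4 [-]
7: W B4 → L1 miss [D]
8: R B2 → L2 hit [D]
9: W B2 → L2 hit [D]
10: R B2 → L2 hit [D]
11: R B2 → L2 hit [D]
12: R B1 → L1 miss wb→B4 [-]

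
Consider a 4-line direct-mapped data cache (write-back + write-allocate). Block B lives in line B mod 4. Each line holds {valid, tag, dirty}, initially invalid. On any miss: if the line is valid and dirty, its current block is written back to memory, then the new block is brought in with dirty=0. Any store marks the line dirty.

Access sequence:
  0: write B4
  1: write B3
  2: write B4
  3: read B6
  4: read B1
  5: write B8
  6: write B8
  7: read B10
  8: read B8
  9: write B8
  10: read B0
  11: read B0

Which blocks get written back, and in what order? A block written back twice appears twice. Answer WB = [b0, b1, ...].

0: W B4 → L0 miss [D]
1: W B3 → L3 miss [D]
2: W B4 → L0 hit [D]
3: R B6 → L2 miss [-]
4: R B1 → L1 miss [-]
5: W B8 → L0 miss wb→B4 [D]
6: W B8 → L0 hit [D]
7: R B10 → L2 miss [-]
8: R B8 → L0 hit [D]
9: W B8 → L0 hit [D]
10: R B0 → L0 miss wb→B8 [-]
11: R B0 → L0 hit [-]

WB = [4, 8]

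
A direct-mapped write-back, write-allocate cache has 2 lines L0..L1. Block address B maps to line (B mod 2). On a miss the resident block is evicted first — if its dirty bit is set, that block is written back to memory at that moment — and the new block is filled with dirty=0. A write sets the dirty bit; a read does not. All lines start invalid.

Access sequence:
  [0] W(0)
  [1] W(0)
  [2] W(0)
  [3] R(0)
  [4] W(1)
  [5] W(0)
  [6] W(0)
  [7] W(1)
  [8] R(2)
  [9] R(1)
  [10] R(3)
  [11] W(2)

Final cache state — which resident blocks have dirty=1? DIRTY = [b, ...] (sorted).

0: W B0 → L0 miss [D]
1: W B0 → L0 hit [D]
2: W B0 → L0 hit [D]
3: R B0 → L0 hit [D]
4: W B1 → L1 miss [D]
5: W B0 → L0 hit [D]
6: W B0 → L0 hit [D]
7: W B1 → L1 hit [D]
8: R B2 → L0 miss wb→B0 [-]
9: R B1 → L1 hit [D]
10: R B3 → L1 miss wb→B1 [-]
11: W B2 → L0 hit [D]

DIRTY = [2]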